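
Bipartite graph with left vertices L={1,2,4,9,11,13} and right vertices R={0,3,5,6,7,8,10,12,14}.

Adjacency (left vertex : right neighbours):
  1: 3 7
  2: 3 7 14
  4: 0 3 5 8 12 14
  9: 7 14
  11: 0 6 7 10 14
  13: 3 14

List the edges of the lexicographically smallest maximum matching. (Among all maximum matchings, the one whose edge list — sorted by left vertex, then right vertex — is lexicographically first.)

|M| = 5 (so the lex-smallest maximum matching has 5 edges)
process left vertices in ascending order; for each, take the smallest-labelled available neighbour that still permits 5 edges overall, or leave it unmatched if none does
lex-smallest matching: {1-3, 2-7, 4-0, 9-14, 11-6}

Lex-smallest maximum matching: {(1,3), (2,7), (4,0), (9,14), (11,6)}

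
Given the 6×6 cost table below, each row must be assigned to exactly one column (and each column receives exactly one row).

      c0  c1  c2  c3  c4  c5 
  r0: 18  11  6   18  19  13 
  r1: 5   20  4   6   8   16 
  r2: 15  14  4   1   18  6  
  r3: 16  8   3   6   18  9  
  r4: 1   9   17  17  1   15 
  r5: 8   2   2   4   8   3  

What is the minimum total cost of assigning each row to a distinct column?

Minimum assignment cost: 24

one of 3 optimal assignments: row0→col1 (cost 11), row1→col0 (cost 5), row2→col3 (cost 1), row3→col2 (cost 3), row4→col4 (cost 1), row5→col5 (cost 3)
total = 11 + 5 + 1 + 3 + 1 + 3 = 24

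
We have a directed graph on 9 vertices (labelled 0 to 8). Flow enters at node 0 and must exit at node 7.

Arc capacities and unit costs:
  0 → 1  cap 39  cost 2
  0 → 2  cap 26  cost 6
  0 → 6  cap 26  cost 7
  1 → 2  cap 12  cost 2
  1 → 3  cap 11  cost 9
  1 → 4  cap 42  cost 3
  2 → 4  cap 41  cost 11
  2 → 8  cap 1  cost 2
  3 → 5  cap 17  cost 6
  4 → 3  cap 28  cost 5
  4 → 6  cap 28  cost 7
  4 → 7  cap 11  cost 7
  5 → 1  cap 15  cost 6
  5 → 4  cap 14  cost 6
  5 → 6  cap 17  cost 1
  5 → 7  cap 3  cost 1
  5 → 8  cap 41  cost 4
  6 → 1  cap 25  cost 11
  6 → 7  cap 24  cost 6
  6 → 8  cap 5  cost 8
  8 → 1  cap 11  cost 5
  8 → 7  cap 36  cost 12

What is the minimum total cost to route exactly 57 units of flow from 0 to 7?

Minimum cost for 57 units: 1079

shortest-cost path #1: 0→1→4→7 push 11 @ unit cost 12 (adds 132)
shortest-cost path #2: 0→6→7 push 24 @ unit cost 13 (adds 312)
shortest-cost path #3: 0→1→4→3→5→7 push 3 @ unit cost 17 (adds 51)
shortest-cost path #4: 0→1→2→8→7 push 1 @ unit cost 18 (adds 18)
shortest-cost path #5: 0→6→8→7 push 2 @ unit cost 27 (adds 54)
shortest-cost path #6: 0→1→4→6→8→7 push 3 @ unit cost 32 (adds 96)
shortest-cost path #7: 0→1→4→3→5→8→7 push 13 @ unit cost 32 (adds 416)
total cost = 1079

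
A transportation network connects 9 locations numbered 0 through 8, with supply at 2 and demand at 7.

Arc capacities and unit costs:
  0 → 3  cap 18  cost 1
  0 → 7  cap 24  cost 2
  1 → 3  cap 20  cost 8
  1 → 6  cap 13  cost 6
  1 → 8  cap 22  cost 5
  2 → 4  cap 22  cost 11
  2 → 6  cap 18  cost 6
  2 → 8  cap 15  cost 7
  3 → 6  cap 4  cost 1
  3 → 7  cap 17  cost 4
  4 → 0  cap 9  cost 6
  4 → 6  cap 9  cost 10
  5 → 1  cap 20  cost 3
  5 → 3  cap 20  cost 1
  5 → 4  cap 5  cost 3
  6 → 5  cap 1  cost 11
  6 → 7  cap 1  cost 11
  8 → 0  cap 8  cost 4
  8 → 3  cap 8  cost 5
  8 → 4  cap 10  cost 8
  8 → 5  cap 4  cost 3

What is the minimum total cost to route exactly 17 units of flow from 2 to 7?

shortest-cost path #1: 2→8→0→7 push 8 @ unit cost 13 (adds 104)
shortest-cost path #2: 2→8→5→3→7 push 4 @ unit cost 15 (adds 60)
shortest-cost path #3: 2→8→3→7 push 3 @ unit cost 16 (adds 48)
shortest-cost path #4: 2→6→7 push 1 @ unit cost 17 (adds 17)
shortest-cost path #5: 2→4→0→7 push 1 @ unit cost 19 (adds 19)
total cost = 248

Minimum cost for 17 units: 248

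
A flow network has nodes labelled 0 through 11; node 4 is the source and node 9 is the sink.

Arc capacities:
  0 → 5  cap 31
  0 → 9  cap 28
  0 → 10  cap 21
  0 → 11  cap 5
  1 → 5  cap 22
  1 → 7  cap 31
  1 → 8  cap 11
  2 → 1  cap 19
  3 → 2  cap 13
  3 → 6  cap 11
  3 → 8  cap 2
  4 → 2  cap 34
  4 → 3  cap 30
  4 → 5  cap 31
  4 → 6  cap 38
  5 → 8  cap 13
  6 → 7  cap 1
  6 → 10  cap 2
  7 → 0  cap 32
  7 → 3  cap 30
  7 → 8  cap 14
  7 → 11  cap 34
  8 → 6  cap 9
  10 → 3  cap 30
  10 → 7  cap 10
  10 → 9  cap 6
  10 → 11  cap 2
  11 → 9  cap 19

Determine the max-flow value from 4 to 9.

Maximum flow value: 22

augment #1: 4→6→10→9 bottleneck 2, total now 2
augment #2: 4→6→7→0→9 bottleneck 1, total now 3
augment #3: 4→2→1→7→0→9 bottleneck 19, total now 22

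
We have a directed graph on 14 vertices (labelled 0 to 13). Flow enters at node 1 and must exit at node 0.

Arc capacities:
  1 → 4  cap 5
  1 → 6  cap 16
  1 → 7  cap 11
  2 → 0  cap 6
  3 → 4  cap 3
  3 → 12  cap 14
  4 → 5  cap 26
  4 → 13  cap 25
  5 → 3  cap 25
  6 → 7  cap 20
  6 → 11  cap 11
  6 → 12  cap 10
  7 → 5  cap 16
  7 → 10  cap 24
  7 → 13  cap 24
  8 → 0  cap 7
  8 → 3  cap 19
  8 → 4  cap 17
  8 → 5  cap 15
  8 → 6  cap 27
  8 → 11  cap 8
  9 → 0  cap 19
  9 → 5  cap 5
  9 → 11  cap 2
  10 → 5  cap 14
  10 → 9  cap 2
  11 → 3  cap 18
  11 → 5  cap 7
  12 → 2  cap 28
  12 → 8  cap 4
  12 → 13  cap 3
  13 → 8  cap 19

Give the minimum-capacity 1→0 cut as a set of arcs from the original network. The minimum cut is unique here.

augment #1: 1→4→13→8→0 push 5
augment #2: 1→6→12→2→0 push 6
augment #3: 1→6→12→8→0 push 2
augment #4: 1→7→10→9→0 push 2
max flow = 15; residual-reachable set from 1 gives S-side
cut edges (S→T): {(2,0), (8,0), (10,9)} total cap 15

Min-cut arcs: {(2,0), (8,0), (10,9)} (total capacity 15)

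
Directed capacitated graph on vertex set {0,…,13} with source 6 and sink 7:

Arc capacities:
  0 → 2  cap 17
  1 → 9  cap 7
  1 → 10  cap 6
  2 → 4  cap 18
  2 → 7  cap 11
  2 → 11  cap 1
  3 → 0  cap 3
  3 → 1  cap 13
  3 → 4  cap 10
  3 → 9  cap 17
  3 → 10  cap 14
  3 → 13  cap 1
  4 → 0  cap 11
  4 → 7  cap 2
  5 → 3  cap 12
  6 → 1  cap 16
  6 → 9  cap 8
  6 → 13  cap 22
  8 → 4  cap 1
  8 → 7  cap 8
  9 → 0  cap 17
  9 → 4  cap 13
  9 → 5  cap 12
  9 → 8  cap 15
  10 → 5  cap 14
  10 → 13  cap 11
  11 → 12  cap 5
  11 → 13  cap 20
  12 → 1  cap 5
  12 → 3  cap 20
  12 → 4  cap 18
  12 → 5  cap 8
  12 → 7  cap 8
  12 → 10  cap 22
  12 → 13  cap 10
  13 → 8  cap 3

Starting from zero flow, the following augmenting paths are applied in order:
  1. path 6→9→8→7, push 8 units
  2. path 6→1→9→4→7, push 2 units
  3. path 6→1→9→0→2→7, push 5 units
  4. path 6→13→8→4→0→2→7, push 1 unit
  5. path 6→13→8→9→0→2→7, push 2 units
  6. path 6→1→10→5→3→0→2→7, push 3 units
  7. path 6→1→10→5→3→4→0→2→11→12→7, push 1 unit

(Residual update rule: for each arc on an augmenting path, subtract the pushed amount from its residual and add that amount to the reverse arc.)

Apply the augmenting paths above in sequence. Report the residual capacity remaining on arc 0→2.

after path 1 (6→9→8→7, push 8): res(0,2)=17
after path 2 (6→1→9→4→7, push 2): res(0,2)=17
after path 3 (6→1→9→0→2→7, push 5): res(0,2)=12
after path 4 (6→13→8→4→0→2→7, push 1): res(0,2)=11
after path 5 (6→13→8→9→0→2→7, push 2): res(0,2)=9
after path 6 (6→1→10→5→3→0→2→7, push 3): res(0,2)=6
after path 7 (6→1→10→5→3→4→0→2→11→12→7, push 1): res(0,2)=5

Residual capacity of (0,2): 5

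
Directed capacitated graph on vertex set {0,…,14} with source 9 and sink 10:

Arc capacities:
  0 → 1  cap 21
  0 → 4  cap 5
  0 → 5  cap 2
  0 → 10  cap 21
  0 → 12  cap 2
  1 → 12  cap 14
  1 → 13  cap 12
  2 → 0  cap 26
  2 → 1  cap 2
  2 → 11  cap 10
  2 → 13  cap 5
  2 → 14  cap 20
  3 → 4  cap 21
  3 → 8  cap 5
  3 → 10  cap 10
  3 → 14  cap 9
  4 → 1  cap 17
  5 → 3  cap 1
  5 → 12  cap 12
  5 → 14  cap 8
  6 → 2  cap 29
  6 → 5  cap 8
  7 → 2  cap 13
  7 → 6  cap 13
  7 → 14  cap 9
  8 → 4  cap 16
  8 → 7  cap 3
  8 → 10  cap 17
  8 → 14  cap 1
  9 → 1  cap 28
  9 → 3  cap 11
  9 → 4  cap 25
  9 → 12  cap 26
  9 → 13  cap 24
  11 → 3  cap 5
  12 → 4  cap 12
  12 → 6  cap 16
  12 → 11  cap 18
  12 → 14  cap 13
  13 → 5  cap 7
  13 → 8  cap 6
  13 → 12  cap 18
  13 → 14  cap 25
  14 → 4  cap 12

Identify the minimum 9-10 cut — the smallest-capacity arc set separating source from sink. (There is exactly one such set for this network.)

Min-cut arcs: {(3,8), (3,10), (12,6), (13,8)} (total capacity 37)

augment #1: 9→3→10 push 10
augment #2: 9→3→8→10 push 1
augment #3: 9→13→8→10 push 6
augment #4: 9→12→6→2→0→10 push 16
augment #5: 9→12→11→3→8→10 push 4
max flow = 37; residual-reachable set from 9 gives S-side
cut edges (S→T): {(3,8), (3,10), (12,6), (13,8)} total cap 37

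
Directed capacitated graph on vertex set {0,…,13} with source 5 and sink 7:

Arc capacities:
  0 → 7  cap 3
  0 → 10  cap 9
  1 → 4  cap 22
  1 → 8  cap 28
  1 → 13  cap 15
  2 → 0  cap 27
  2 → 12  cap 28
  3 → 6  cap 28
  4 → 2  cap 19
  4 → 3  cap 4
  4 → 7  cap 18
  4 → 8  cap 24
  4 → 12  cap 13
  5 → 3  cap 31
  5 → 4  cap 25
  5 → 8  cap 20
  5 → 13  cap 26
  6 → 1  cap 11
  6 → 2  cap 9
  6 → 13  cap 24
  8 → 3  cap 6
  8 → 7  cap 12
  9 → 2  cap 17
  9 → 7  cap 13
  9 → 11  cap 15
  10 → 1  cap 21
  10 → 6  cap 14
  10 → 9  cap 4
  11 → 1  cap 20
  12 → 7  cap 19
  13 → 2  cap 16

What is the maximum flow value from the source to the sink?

Maximum flow value: 56

augment #1: 5→4→7 bottleneck 18, total now 18
augment #2: 5→8→7 bottleneck 12, total now 30
augment #3: 5→4→12→7 bottleneck 7, total now 37
augment #4: 5→13→2→0→7 bottleneck 3, total now 40
augment #5: 5→13→2→12→7 bottleneck 12, total now 52
augment #6: 5→13→2→0→10→9→7 bottleneck 1, total now 53
augment #7: 5→3→6→2→0→10→9→7 bottleneck 3, total now 56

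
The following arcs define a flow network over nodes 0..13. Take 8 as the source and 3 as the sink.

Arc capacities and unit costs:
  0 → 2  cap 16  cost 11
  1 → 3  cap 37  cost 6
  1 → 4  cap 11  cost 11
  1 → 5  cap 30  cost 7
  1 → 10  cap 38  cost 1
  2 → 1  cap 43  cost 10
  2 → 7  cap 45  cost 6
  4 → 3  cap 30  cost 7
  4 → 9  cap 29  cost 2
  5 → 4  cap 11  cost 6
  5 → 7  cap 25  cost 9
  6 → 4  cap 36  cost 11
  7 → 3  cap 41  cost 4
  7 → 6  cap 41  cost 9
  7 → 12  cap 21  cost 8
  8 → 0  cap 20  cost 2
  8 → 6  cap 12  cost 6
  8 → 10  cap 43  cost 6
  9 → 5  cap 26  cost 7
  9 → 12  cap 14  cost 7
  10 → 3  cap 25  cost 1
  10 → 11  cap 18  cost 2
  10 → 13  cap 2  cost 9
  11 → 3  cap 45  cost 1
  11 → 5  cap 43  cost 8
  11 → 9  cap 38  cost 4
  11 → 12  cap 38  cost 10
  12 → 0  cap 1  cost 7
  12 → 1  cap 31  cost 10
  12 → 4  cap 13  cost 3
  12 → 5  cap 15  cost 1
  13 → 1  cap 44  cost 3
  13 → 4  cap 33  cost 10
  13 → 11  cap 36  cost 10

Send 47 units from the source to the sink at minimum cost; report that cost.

Minimum cost for 47 units: 429

shortest-cost path #1: 8→10→3 push 25 @ unit cost 7 (adds 175)
shortest-cost path #2: 8→10→11→3 push 18 @ unit cost 9 (adds 162)
shortest-cost path #3: 8→0→2→7→3 push 4 @ unit cost 23 (adds 92)
total cost = 429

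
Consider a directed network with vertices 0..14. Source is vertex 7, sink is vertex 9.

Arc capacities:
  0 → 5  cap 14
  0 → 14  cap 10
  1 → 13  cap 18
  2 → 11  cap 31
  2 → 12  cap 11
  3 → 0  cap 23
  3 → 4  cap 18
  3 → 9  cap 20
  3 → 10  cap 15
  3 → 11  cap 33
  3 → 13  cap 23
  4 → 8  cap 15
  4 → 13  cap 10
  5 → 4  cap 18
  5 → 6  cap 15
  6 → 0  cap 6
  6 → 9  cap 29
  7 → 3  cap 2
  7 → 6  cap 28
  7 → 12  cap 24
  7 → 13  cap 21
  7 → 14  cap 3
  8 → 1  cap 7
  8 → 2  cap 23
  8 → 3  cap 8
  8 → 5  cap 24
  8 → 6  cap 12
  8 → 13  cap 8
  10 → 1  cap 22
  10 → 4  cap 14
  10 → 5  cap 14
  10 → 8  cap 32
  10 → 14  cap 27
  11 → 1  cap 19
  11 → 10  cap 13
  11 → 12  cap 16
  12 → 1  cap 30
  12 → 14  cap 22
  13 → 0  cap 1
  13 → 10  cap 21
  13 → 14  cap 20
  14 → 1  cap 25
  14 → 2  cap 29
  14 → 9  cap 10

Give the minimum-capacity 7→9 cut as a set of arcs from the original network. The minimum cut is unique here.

Min-cut arcs: {(6,9), (7,3), (8,3), (14,9)} (total capacity 49)

augment #1: 7→3→9 push 2
augment #2: 7→6→9 push 28
augment #3: 7→14→9 push 3
augment #4: 7→12→14→9 push 7
augment #5: 7→13→0→5→6→9 push 1
augment #6: 7→13→10→8→3→9 push 8
max flow = 49; residual-reachable set from 7 gives S-side
cut edges (S→T): {(6,9), (7,3), (8,3), (14,9)} total cap 49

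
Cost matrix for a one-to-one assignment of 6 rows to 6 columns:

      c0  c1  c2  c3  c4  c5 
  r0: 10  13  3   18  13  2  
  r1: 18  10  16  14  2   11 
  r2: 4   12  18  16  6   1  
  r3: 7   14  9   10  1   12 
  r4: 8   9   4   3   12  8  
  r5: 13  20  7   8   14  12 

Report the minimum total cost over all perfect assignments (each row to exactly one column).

Minimum assignment cost: 27

optimal assignment: row0→col5 (cost 2), row1→col1 (cost 10), row2→col0 (cost 4), row3→col4 (cost 1), row4→col3 (cost 3), row5→col2 (cost 7)
total = 2 + 10 + 4 + 1 + 3 + 7 = 27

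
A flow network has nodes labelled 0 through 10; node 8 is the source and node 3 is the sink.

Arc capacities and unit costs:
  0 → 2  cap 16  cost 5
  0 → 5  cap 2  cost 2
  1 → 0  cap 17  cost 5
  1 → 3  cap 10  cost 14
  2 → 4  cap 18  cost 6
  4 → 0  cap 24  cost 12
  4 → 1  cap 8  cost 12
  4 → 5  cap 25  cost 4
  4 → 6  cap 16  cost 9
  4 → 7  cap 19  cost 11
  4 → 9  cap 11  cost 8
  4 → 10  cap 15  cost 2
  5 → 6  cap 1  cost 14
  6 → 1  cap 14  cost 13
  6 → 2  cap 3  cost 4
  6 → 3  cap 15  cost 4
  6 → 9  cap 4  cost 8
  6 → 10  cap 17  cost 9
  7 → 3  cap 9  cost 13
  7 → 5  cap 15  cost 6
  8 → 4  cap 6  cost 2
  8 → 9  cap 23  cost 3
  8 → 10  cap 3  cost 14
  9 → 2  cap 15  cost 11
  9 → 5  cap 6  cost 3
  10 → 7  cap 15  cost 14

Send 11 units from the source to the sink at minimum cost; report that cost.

shortest-cost path #1: 8→4→6→3 push 6 @ unit cost 15 (adds 90)
shortest-cost path #2: 8→9→5→6→3 push 1 @ unit cost 24 (adds 24)
shortest-cost path #3: 8→9→2→4→6→3 push 4 @ unit cost 33 (adds 132)
total cost = 246

Minimum cost for 11 units: 246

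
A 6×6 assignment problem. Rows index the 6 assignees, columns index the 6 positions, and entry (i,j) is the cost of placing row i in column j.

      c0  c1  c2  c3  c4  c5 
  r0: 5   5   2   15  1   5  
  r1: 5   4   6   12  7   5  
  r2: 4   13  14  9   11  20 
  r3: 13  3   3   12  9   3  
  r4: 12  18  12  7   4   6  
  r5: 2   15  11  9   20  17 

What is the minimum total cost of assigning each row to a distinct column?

Minimum assignment cost: 24

optimal assignment: row0→col2 (cost 2), row1→col1 (cost 4), row2→col3 (cost 9), row3→col5 (cost 3), row4→col4 (cost 4), row5→col0 (cost 2)
total = 2 + 4 + 9 + 3 + 4 + 2 = 24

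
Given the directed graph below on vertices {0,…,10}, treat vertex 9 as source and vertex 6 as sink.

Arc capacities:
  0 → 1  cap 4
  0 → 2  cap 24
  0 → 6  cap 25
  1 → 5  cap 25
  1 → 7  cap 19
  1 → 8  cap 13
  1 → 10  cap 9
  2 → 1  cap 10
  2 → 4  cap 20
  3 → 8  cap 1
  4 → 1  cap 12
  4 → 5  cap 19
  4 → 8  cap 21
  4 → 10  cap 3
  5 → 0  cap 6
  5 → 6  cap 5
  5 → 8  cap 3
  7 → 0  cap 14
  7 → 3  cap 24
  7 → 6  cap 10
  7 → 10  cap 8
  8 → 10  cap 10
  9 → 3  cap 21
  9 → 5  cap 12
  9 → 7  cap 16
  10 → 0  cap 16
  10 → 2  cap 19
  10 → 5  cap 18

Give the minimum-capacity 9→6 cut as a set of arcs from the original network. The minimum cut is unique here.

Min-cut arcs: {(3,8), (9,5), (9,7)} (total capacity 29)

augment #1: 9→5→6 push 5
augment #2: 9→7→6 push 10
augment #3: 9→5→0→6 push 6
augment #4: 9→7→0→6 push 6
augment #5: 9→3→8→10→0→6 push 1
augment #6: 9→5→8→10→0→6 push 1
max flow = 29; residual-reachable set from 9 gives S-side
cut edges (S→T): {(3,8), (9,5), (9,7)} total cap 29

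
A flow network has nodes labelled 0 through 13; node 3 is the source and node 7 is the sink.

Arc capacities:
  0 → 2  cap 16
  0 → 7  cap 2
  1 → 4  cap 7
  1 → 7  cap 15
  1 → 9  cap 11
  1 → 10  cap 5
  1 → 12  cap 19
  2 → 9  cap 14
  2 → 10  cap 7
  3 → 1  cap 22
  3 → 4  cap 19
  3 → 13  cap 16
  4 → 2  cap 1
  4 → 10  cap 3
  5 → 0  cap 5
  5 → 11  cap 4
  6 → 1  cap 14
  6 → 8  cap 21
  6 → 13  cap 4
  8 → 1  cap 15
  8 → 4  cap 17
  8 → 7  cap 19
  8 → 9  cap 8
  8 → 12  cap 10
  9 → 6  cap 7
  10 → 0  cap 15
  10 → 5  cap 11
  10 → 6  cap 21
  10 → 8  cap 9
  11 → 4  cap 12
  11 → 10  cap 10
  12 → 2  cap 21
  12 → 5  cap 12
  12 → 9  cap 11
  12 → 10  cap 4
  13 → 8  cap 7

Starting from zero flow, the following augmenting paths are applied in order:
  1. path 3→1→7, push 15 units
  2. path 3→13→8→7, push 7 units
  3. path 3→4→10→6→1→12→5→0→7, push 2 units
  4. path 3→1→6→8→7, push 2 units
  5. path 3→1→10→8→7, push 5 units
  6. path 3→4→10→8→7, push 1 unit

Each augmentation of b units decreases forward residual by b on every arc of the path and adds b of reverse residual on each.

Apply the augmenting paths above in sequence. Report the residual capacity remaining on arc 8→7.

Residual capacity of (8,7): 4

after path 1 (3→1→7, push 15): res(8,7)=19
after path 2 (3→13→8→7, push 7): res(8,7)=12
after path 3 (3→4→10→6→1→12→5→0→7, push 2): res(8,7)=12
after path 4 (3→1→6→8→7, push 2): res(8,7)=10
after path 5 (3→1→10→8→7, push 5): res(8,7)=5
after path 6 (3→4→10→8→7, push 1): res(8,7)=4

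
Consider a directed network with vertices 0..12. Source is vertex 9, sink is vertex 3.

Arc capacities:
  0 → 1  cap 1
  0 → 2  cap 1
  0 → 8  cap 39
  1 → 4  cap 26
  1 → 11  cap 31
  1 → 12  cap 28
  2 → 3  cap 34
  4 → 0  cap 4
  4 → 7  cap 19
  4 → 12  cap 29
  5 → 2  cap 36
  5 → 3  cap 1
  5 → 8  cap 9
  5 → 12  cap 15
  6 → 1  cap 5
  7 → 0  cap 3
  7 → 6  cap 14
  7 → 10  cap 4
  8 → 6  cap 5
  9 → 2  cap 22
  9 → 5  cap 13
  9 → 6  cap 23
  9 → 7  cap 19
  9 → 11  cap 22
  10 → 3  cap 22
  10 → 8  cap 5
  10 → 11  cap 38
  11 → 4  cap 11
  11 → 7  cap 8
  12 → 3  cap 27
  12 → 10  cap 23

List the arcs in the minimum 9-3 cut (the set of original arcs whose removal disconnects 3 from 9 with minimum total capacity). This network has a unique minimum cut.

augment #1: 9→2→3 push 22
augment #2: 9→5→3 push 1
augment #3: 9→5→2→3 push 12
augment #4: 9→7→10→3 push 4
augment #5: 9→6→1→12→3 push 5
augment #6: 9→11→4→12→3 push 11
augment #7: 9→7→0→1→12→3 push 1
augment #8: 9→7→0→2→5→12→3 push 1
max flow = 57; residual-reachable set from 9 gives S-side
cut edges (S→T): {(0,1), (0,2), (6,1), (7,10), (9,2), (9,5), (11,4)} total cap 57

Min-cut arcs: {(0,1), (0,2), (6,1), (7,10), (9,2), (9,5), (11,4)} (total capacity 57)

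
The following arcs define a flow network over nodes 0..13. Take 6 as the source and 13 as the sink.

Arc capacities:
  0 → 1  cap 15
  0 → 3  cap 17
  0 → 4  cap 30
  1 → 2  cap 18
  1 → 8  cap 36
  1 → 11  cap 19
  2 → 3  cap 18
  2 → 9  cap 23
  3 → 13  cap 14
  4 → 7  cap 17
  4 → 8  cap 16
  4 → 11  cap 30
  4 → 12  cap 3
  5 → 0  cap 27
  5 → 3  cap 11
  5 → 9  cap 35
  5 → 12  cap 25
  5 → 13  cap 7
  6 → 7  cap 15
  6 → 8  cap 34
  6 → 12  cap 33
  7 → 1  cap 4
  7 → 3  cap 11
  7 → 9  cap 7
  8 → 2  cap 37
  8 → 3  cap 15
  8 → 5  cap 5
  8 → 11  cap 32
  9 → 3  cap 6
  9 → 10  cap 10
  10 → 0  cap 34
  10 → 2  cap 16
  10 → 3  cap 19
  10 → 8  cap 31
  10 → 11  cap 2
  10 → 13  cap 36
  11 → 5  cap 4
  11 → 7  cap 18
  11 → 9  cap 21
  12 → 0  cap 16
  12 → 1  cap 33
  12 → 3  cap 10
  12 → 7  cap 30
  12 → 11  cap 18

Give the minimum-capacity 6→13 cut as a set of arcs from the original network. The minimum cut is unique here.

augment #1: 6→7→3→13 push 11
augment #2: 6→8→3→13 push 3
augment #3: 6→8→5→13 push 5
augment #4: 6→7→9→10→13 push 4
augment #5: 6→8→11→5→13 push 2
augment #6: 6→8→2→9→10→13 push 6
max flow = 31; residual-reachable set from 6 gives S-side
cut edges (S→T): {(3,13), (5,13), (9,10)} total cap 31

Min-cut arcs: {(3,13), (5,13), (9,10)} (total capacity 31)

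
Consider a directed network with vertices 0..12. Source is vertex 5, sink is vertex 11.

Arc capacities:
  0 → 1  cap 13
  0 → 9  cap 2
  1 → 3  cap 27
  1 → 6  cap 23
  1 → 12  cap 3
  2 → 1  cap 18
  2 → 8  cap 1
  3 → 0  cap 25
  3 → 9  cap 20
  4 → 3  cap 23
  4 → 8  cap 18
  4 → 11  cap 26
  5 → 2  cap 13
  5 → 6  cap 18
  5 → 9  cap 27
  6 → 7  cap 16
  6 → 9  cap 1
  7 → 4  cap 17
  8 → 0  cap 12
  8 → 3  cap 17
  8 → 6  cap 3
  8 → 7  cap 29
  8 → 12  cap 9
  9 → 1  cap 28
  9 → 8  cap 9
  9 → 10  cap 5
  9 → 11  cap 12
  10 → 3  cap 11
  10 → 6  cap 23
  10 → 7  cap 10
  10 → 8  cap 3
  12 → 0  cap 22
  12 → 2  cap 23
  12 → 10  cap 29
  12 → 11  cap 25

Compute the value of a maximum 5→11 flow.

augment #1: 5→9→11 bottleneck 12, total now 12
augment #2: 5→2→1→12→11 bottleneck 3, total now 15
augment #3: 5→2→8→12→11 bottleneck 1, total now 16
augment #4: 5→6→7→4→11 bottleneck 16, total now 32
augment #5: 5→9→8→12→11 bottleneck 8, total now 40
augment #6: 5→9→8→7→4→11 bottleneck 1, total now 41

Maximum flow value: 41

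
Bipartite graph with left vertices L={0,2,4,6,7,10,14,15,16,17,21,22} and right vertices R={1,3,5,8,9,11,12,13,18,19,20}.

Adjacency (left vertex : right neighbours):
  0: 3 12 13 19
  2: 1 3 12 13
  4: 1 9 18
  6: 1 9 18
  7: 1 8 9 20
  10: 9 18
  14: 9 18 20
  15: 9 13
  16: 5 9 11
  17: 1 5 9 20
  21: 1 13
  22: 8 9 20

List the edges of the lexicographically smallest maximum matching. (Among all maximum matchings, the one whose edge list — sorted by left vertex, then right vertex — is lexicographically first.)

Lex-smallest maximum matching: {(0,3), (2,12), (4,1), (6,9), (7,8), (10,18), (14,20), (15,13), (16,11), (17,5)}

|M| = 10 (so the lex-smallest maximum matching has 10 edges)
process left vertices in ascending order; for each, take the smallest-labelled available neighbour that still permits 10 edges overall, or leave it unmatched if none does
lex-smallest matching: {0-3, 2-12, 4-1, 6-9, 7-8, 10-18, 14-20, 15-13, 16-11, 17-5}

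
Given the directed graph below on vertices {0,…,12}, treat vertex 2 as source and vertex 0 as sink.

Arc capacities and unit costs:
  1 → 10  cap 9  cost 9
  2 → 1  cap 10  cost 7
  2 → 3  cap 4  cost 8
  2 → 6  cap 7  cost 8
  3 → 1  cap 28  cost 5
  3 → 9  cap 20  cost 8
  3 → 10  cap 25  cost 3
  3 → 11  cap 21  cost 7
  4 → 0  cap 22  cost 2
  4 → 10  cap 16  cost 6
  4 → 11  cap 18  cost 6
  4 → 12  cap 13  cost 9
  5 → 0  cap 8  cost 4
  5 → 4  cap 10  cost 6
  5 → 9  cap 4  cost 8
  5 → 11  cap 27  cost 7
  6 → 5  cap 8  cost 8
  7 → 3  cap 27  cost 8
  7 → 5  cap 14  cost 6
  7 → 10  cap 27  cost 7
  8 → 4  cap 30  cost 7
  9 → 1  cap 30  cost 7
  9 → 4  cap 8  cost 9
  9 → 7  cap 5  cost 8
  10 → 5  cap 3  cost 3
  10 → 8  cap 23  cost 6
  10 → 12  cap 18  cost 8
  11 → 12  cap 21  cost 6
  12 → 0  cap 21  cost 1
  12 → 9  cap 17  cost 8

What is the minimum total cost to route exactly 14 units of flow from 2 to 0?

Minimum cost for 14 units: 293

shortest-cost path #1: 2→3→10→5→0 push 3 @ unit cost 18 (adds 54)
shortest-cost path #2: 2→3→10→12→0 push 1 @ unit cost 20 (adds 20)
shortest-cost path #3: 2→6→5→0 push 5 @ unit cost 20 (adds 100)
shortest-cost path #4: 2→6→5→10→12→0 push 2 @ unit cost 22 (adds 44)
shortest-cost path #5: 2→1→10→12→0 push 3 @ unit cost 25 (adds 75)
total cost = 293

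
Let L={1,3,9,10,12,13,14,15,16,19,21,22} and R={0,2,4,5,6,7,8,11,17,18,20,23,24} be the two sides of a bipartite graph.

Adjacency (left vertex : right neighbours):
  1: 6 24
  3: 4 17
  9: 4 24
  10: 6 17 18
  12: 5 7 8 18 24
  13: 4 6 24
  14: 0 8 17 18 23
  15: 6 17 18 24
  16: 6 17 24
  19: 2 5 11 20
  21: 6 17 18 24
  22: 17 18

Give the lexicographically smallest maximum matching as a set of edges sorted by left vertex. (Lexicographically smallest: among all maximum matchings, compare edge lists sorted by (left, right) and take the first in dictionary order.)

Lex-smallest maximum matching: {(1,6), (3,4), (9,24), (10,17), (12,5), (14,0), (15,18), (19,2)}

|M| = 8 (so the lex-smallest maximum matching has 8 edges)
process left vertices in ascending order; for each, take the smallest-labelled available neighbour that still permits 8 edges overall, or leave it unmatched if none does
lex-smallest matching: {1-6, 3-4, 9-24, 10-17, 12-5, 14-0, 15-18, 19-2}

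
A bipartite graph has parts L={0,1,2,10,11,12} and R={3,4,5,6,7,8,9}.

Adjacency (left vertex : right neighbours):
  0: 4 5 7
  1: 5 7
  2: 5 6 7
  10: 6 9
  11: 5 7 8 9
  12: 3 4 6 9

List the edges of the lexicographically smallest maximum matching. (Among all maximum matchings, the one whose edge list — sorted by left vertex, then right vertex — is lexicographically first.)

|M| = 6 (so the lex-smallest maximum matching has 6 edges)
process left vertices in ascending order; for each, take the smallest-labelled available neighbour that still permits 6 edges overall, or leave it unmatched if none does
lex-smallest matching: {0-4, 1-5, 2-6, 10-9, 11-7, 12-3}

Lex-smallest maximum matching: {(0,4), (1,5), (2,6), (10,9), (11,7), (12,3)}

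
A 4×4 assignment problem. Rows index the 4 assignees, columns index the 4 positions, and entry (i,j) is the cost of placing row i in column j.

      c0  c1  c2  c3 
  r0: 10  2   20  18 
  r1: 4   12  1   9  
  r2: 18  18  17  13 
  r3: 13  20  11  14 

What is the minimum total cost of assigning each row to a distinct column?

optimal assignment: row0→col1 (cost 2), row1→col2 (cost 1), row2→col3 (cost 13), row3→col0 (cost 13)
total = 2 + 1 + 13 + 13 = 29

Minimum assignment cost: 29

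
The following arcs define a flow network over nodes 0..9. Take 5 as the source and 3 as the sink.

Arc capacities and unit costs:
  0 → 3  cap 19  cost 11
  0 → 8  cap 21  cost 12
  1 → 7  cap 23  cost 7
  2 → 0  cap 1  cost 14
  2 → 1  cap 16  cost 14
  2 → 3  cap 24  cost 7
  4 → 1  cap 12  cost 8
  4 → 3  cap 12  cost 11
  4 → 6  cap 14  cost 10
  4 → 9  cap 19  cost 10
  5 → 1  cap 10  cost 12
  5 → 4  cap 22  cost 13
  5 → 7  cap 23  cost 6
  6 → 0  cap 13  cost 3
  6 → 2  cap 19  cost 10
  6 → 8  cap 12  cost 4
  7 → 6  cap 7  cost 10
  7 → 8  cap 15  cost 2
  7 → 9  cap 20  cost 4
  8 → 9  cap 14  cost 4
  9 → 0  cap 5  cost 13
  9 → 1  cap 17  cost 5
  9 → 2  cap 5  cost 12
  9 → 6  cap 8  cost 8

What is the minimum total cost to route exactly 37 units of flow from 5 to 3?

shortest-cost path #1: 5→4→3 push 12 @ unit cost 24 (adds 288)
shortest-cost path #2: 5→7→9→2→3 push 5 @ unit cost 29 (adds 145)
shortest-cost path #3: 5→7→6→0→3 push 7 @ unit cost 30 (adds 210)
shortest-cost path #4: 5→7→9→6→0→3 push 6 @ unit cost 32 (adds 192)
shortest-cost path #5: 5→7→9→0→3 push 5 @ unit cost 34 (adds 170)
shortest-cost path #6: 5→4→6→2→3 push 2 @ unit cost 40 (adds 80)
total cost = 1085

Minimum cost for 37 units: 1085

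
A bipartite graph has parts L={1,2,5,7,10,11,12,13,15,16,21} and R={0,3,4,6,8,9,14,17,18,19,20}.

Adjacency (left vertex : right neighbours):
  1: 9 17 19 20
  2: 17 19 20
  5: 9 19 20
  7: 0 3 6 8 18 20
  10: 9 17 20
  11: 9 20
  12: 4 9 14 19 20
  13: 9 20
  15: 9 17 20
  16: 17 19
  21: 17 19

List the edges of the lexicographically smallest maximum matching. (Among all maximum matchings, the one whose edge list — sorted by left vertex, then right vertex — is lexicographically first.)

|M| = 6 (so the lex-smallest maximum matching has 6 edges)
process left vertices in ascending order; for each, take the smallest-labelled available neighbour that still permits 6 edges overall, or leave it unmatched if none does
lex-smallest matching: {1-9, 2-17, 5-19, 7-0, 10-20, 12-4}

Lex-smallest maximum matching: {(1,9), (2,17), (5,19), (7,0), (10,20), (12,4)}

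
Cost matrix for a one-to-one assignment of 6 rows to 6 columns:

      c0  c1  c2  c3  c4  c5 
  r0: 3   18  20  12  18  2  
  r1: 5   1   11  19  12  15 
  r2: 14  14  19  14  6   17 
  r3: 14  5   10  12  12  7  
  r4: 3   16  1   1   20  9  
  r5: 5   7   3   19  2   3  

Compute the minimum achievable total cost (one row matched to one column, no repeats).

Minimum assignment cost: 21

optimal assignment: row0→col0 (cost 3), row1→col1 (cost 1), row2→col4 (cost 6), row3→col5 (cost 7), row4→col3 (cost 1), row5→col2 (cost 3)
total = 3 + 1 + 6 + 7 + 1 + 3 = 21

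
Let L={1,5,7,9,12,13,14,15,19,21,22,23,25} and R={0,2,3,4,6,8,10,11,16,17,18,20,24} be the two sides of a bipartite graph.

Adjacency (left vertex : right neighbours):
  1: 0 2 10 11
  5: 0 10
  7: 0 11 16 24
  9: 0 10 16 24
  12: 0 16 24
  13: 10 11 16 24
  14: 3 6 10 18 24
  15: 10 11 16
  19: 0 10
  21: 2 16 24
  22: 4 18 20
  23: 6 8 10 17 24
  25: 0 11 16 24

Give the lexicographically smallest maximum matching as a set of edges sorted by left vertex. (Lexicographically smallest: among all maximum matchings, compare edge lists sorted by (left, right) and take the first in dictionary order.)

Lex-smallest maximum matching: {(1,0), (5,10), (7,11), (9,16), (12,24), (14,3), (21,2), (22,4), (23,6)}

|M| = 9 (so the lex-smallest maximum matching has 9 edges)
process left vertices in ascending order; for each, take the smallest-labelled available neighbour that still permits 9 edges overall, or leave it unmatched if none does
lex-smallest matching: {1-0, 5-10, 7-11, 9-16, 12-24, 14-3, 21-2, 22-4, 23-6}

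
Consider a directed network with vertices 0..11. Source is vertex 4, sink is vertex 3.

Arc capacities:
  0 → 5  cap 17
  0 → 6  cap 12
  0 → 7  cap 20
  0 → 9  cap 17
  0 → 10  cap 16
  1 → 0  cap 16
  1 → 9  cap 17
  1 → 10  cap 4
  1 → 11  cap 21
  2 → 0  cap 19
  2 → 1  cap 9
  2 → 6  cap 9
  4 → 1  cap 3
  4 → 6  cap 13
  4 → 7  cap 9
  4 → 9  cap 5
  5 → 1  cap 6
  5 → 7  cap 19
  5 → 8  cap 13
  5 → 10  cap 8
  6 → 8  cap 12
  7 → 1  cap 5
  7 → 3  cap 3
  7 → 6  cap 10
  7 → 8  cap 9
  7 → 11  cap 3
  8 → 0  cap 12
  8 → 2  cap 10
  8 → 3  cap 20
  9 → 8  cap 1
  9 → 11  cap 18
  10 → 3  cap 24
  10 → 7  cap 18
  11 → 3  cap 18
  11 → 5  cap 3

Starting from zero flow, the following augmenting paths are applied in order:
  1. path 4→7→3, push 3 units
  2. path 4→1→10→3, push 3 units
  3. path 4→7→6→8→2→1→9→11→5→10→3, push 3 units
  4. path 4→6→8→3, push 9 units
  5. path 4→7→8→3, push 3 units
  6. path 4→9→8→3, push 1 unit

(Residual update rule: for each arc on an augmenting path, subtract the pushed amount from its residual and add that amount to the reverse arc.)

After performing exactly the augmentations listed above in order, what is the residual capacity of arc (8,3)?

Residual capacity of (8,3): 7

after path 1 (4→7→3, push 3): res(8,3)=20
after path 2 (4→1→10→3, push 3): res(8,3)=20
after path 3 (4→7→6→8→2→1→9→11→5→10→3, push 3): res(8,3)=20
after path 4 (4→6→8→3, push 9): res(8,3)=11
after path 5 (4→7→8→3, push 3): res(8,3)=8
after path 6 (4→9→8→3, push 1): res(8,3)=7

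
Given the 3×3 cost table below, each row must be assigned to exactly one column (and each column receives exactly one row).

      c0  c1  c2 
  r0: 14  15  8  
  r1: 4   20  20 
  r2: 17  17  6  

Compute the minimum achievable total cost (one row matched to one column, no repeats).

optimal assignment: row0→col1 (cost 15), row1→col0 (cost 4), row2→col2 (cost 6)
total = 15 + 4 + 6 = 25

Minimum assignment cost: 25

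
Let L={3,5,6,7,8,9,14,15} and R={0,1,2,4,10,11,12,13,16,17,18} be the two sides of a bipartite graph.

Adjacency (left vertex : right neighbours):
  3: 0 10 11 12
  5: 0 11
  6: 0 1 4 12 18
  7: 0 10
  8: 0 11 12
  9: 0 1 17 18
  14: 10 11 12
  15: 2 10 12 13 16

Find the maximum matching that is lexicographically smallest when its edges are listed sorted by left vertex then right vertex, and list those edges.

|M| = 7 (so the lex-smallest maximum matching has 7 edges)
process left vertices in ascending order; for each, take the smallest-labelled available neighbour that still permits 7 edges overall, or leave it unmatched if none does
lex-smallest matching: {3-0, 5-11, 6-1, 7-10, 8-12, 9-17, 15-2}

Lex-smallest maximum matching: {(3,0), (5,11), (6,1), (7,10), (8,12), (9,17), (15,2)}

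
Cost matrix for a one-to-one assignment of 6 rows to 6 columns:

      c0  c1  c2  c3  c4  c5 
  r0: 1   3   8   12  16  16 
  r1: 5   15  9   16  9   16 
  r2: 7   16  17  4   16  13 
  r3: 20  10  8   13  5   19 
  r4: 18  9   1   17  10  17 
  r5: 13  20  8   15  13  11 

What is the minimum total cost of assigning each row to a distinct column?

Minimum assignment cost: 29

optimal assignment: row0→col1 (cost 3), row1→col0 (cost 5), row2→col3 (cost 4), row3→col4 (cost 5), row4→col2 (cost 1), row5→col5 (cost 11)
total = 3 + 5 + 4 + 5 + 1 + 11 = 29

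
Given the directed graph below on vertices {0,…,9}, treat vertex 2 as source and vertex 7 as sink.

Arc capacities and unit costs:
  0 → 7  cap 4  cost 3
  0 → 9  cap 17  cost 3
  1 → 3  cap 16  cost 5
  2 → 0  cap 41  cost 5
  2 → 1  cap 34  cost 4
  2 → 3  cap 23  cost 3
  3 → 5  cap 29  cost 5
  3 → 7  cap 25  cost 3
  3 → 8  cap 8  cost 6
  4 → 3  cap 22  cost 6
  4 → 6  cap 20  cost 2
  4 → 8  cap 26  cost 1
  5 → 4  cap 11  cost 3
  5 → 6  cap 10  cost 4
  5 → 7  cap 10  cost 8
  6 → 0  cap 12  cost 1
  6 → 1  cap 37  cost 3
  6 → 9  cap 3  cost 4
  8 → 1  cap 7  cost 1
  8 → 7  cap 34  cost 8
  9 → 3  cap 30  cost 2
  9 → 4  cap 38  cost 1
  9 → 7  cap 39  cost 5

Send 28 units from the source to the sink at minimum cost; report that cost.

shortest-cost path #1: 2→3→7 push 23 @ unit cost 6 (adds 138)
shortest-cost path #2: 2→0→7 push 4 @ unit cost 8 (adds 32)
shortest-cost path #3: 2→1→3→7 push 1 @ unit cost 12 (adds 12)
total cost = 182

Minimum cost for 28 units: 182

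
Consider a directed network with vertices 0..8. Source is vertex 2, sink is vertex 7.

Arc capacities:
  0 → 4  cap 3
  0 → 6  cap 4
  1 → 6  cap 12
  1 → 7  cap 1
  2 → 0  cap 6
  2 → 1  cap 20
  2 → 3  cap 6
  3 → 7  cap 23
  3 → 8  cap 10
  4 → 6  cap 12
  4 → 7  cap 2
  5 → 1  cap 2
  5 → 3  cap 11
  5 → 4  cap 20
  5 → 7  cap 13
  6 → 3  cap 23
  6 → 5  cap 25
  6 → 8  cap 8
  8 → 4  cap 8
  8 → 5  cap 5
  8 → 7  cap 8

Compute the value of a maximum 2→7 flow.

Maximum flow value: 25

augment #1: 2→1→7 bottleneck 1, total now 1
augment #2: 2→3→7 bottleneck 6, total now 7
augment #3: 2→0→4→7 bottleneck 2, total now 9
augment #4: 2→0→6→3→7 bottleneck 4, total now 13
augment #5: 2→1→6→3→7 bottleneck 12, total now 25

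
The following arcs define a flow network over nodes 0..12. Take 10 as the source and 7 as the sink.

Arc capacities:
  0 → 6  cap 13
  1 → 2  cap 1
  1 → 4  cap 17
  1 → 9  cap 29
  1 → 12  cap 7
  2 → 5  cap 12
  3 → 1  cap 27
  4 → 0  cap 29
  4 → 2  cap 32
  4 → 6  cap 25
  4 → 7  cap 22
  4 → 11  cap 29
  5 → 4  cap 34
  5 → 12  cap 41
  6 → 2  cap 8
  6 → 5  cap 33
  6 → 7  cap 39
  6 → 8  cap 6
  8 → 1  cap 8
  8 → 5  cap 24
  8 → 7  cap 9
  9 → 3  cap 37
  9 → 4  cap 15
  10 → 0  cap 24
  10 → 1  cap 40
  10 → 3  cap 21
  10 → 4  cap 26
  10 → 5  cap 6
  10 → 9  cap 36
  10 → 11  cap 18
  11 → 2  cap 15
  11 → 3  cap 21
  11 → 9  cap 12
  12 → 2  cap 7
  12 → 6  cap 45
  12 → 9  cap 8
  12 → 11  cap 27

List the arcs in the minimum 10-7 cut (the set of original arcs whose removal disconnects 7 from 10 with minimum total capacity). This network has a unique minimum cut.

Min-cut arcs: {(4,7), (6,7), (6,8)} (total capacity 67)

augment #1: 10→4→7 push 22
augment #2: 10→0→6→7 push 13
augment #3: 10→4→6→7 push 4
augment #4: 10→1→4→6→7 push 17
augment #5: 10→1→12→6→7 push 5
augment #6: 10→1→12→6→8→7 push 2
augment #7: 10→5→4→6→8→7 push 4
max flow = 67; residual-reachable set from 10 gives S-side
cut edges (S→T): {(4,7), (6,7), (6,8)} total cap 67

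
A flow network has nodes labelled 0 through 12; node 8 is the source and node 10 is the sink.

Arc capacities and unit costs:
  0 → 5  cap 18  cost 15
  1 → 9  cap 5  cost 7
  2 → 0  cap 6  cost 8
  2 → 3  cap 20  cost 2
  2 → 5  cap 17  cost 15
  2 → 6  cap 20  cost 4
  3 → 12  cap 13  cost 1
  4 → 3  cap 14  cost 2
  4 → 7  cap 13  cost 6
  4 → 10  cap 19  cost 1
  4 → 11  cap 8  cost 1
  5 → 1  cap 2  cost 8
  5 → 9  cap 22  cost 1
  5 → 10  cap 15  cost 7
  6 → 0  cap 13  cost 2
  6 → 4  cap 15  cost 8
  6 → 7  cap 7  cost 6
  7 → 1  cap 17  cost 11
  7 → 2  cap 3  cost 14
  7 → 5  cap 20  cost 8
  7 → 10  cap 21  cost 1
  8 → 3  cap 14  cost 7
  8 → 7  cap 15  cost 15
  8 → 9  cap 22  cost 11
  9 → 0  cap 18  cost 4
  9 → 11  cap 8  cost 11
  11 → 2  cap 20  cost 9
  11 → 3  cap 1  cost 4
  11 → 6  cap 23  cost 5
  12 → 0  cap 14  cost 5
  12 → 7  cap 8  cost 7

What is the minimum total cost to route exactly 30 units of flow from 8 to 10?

shortest-cost path #1: 8→7→10 push 15 @ unit cost 16 (adds 240)
shortest-cost path #2: 8→3→12→7→10 push 6 @ unit cost 16 (adds 96)
shortest-cost path #3: 8→3→12→7→5→10 push 2 @ unit cost 30 (adds 60)
shortest-cost path #4: 8→3→12→0→5→10 push 5 @ unit cost 35 (adds 175)
shortest-cost path #5: 8→9→11→6→4→10 push 2 @ unit cost 36 (adds 72)
total cost = 643

Minimum cost for 30 units: 643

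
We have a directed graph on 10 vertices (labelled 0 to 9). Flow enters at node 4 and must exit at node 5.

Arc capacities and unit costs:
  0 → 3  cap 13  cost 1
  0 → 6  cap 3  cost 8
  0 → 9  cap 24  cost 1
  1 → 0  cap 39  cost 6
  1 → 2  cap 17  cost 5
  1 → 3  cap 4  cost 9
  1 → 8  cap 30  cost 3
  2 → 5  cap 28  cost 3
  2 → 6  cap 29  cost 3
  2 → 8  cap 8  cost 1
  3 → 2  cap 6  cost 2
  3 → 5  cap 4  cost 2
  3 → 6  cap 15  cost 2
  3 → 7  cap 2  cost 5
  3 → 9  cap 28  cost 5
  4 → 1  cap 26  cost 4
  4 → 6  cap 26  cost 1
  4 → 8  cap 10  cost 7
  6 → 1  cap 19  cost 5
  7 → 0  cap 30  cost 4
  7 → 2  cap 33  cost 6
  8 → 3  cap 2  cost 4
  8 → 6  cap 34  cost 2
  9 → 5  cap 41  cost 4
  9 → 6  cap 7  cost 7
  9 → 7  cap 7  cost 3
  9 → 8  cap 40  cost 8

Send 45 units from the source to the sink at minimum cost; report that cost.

Minimum cost for 45 units: 650

shortest-cost path #1: 4→1→2→5 push 17 @ unit cost 12 (adds 204)
shortest-cost path #2: 4→8→3→5 push 2 @ unit cost 13 (adds 26)
shortest-cost path #3: 4→1→0→3→5 push 2 @ unit cost 13 (adds 26)
shortest-cost path #4: 4→1→0→9→5 push 7 @ unit cost 15 (adds 105)
shortest-cost path #5: 4→6→1→0→9→5 push 17 @ unit cost 17 (adds 289)
total cost = 650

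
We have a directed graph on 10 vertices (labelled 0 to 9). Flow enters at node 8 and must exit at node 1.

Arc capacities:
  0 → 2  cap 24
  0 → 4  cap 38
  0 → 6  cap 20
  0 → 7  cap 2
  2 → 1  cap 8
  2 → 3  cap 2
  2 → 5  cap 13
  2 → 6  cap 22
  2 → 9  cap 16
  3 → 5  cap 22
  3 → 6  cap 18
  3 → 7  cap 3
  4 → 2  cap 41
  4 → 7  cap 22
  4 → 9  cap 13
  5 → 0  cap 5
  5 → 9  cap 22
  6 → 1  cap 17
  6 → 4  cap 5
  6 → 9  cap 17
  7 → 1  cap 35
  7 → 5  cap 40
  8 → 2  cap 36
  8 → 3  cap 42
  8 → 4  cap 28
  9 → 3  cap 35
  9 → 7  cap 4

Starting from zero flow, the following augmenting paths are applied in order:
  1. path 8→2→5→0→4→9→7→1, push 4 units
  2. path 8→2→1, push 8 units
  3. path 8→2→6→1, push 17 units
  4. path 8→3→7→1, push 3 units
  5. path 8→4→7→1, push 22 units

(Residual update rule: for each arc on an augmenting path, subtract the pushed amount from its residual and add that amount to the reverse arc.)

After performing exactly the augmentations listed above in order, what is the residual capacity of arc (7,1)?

after path 1 (8→2→5→0→4→9→7→1, push 4): res(7,1)=31
after path 2 (8→2→1, push 8): res(7,1)=31
after path 3 (8→2→6→1, push 17): res(7,1)=31
after path 4 (8→3→7→1, push 3): res(7,1)=28
after path 5 (8→4→7→1, push 22): res(7,1)=6

Residual capacity of (7,1): 6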